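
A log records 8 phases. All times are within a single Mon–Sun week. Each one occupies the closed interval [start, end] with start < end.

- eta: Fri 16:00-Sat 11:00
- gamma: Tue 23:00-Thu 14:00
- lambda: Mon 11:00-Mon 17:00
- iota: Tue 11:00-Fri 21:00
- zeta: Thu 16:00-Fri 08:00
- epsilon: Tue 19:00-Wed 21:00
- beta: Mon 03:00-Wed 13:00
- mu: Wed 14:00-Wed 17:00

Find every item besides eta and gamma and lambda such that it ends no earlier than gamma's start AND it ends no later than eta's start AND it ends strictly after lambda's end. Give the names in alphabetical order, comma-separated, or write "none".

Conditions: its end is no earlier than gamma's start (X.end >= Tue 23:00) AND its end is no later than eta's start (X.end <= Fri 16:00) AND its end is strictly after lambda's end (X.end > Mon 17:00).
beta: end Wed 13:00 >= Tue 23:00? ✓; end Wed 13:00 <= Fri 16:00? ✓; end Wed 13:00 > Mon 17:00? ✓ → yes.
epsilon: end Wed 21:00 >= Tue 23:00? ✓; end Wed 21:00 <= Fri 16:00? ✓; end Wed 21:00 > Mon 17:00? ✓ → yes.
iota: end Fri 21:00 >= Tue 23:00? ✓; end Fri 21:00 <= Fri 16:00? ✗; end Fri 21:00 > Mon 17:00? ✓ → no.
mu: end Wed 17:00 >= Tue 23:00? ✓; end Wed 17:00 <= Fri 16:00? ✓; end Wed 17:00 > Mon 17:00? ✓ → yes.
zeta: end Fri 08:00 >= Tue 23:00? ✓; end Fri 08:00 <= Fri 16:00? ✓; end Fri 08:00 > Mon 17:00? ✓ → yes.
Result: beta, epsilon, mu, zeta.

beta, epsilon, mu, zeta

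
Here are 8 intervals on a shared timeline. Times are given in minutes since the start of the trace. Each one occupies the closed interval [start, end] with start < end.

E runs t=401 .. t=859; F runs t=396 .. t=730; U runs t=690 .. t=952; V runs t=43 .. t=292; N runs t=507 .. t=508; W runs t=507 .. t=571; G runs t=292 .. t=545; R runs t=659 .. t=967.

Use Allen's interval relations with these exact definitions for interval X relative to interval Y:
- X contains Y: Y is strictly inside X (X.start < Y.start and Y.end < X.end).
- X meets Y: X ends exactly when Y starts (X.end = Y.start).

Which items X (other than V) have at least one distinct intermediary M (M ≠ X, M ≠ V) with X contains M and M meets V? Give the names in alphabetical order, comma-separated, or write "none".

Target V = [t=43, t=292].
Intermediaries M with M meets V: none.
Union: none.

none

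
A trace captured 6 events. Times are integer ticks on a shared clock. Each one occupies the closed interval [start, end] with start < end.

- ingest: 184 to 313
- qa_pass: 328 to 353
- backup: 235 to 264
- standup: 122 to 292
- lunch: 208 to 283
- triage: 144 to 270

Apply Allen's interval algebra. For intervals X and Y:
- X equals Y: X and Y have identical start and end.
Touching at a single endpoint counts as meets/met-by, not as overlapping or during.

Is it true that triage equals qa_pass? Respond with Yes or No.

No

triage = [144, 270], qa_pass = [328, 353].
Actual relation of triage to qa_pass: before.
Asked whether 'equals' holds → No.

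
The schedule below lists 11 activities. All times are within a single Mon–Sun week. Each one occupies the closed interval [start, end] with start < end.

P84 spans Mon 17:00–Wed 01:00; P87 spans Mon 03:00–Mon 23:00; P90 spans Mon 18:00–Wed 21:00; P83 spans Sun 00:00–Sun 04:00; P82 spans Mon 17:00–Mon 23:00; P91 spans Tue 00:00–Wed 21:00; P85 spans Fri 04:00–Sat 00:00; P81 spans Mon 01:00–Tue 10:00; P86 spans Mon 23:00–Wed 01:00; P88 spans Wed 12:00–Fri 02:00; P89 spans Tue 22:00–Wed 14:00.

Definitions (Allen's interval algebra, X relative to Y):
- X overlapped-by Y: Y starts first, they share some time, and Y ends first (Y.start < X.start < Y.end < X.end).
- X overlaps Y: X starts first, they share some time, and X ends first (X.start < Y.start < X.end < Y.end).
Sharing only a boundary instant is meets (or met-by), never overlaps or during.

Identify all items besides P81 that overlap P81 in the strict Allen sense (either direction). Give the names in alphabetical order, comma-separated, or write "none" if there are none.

P84, P86, P90, P91

Target P81 = [Mon 01:00, Tue 10:00].
P82 [Mon 17:00, Mon 23:00] → during → no.
P83 [Sun 00:00, Sun 04:00] → after → no.
P84 [Mon 17:00, Wed 01:00] → overlapped-by → yes.
P85 [Fri 04:00, Sat 00:00] → after → no.
P86 [Mon 23:00, Wed 01:00] → overlapped-by → yes.
P87 [Mon 03:00, Mon 23:00] → during → no.
P88 [Wed 12:00, Fri 02:00] → after → no.
P89 [Tue 22:00, Wed 14:00] → after → no.
P90 [Mon 18:00, Wed 21:00] → overlapped-by → yes.
P91 [Tue 00:00, Wed 21:00] → overlapped-by → yes.
Result: P84, P86, P90, P91.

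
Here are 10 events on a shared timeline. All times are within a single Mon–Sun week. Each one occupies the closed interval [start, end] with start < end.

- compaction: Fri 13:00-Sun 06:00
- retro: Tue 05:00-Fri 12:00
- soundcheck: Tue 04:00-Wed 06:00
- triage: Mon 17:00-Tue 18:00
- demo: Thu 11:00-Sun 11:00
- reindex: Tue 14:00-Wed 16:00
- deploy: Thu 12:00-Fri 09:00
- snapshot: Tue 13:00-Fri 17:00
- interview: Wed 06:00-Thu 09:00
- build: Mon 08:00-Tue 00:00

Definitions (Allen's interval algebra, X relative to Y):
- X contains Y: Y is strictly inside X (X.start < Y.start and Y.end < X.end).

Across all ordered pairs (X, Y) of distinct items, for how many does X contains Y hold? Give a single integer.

8

Checking all 90 ordered pairs for relation 'contains'; matching pairs in alphabetical order:
(demo, compaction): demo contains compaction ✓
(demo, deploy): demo contains deploy ✓
(retro, deploy): retro contains deploy ✓
(retro, interview): retro contains interview ✓
(retro, reindex): retro contains reindex ✓
(snapshot, deploy): snapshot contains deploy ✓
(snapshot, interview): snapshot contains interview ✓
(snapshot, reindex): snapshot contains reindex ✓
Count: 8.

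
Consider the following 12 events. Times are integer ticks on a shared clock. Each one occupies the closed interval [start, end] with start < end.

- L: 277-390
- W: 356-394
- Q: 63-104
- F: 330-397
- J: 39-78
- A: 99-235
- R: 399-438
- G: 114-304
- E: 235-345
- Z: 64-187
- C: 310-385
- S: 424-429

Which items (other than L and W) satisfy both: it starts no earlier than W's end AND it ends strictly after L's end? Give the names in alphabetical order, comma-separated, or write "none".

Conditions: its start is no earlier than W's end (X.start >= 394) AND its end is strictly after L's end (X.end > 390).
A: start 99 >= 394? ✗; end 235 > 390? ✗ → no.
C: start 310 >= 394? ✗; end 385 > 390? ✗ → no.
E: start 235 >= 394? ✗; end 345 > 390? ✗ → no.
F: start 330 >= 394? ✗; end 397 > 390? ✓ → no.
G: start 114 >= 394? ✗; end 304 > 390? ✗ → no.
J: start 39 >= 394? ✗; end 78 > 390? ✗ → no.
Q: start 63 >= 394? ✗; end 104 > 390? ✗ → no.
R: start 399 >= 394? ✓; end 438 > 390? ✓ → yes.
S: start 424 >= 394? ✓; end 429 > 390? ✓ → yes.
Z: start 64 >= 394? ✗; end 187 > 390? ✗ → no.
Result: R, S.

R, S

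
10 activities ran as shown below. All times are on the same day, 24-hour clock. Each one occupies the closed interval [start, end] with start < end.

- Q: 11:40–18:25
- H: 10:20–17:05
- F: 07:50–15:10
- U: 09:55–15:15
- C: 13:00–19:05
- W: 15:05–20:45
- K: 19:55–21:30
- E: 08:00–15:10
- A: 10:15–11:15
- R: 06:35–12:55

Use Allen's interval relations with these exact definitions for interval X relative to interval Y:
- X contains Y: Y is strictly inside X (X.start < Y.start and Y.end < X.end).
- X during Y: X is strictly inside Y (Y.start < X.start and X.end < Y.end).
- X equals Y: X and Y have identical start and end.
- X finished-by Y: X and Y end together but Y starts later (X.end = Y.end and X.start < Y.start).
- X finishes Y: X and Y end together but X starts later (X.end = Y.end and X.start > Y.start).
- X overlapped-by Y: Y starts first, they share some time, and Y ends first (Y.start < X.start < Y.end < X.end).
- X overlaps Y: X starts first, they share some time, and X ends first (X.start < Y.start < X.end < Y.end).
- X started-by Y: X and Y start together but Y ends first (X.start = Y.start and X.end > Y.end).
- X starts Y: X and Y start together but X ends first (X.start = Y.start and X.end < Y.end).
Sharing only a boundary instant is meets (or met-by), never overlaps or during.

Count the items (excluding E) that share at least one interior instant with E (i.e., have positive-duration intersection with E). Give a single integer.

Target E = [08:00, 15:10].
A [10:15, 11:15] → during → counts.
C [13:00, 19:05] → overlapped-by → counts.
F [07:50, 15:10] → finished-by → counts.
H [10:20, 17:05] → overlapped-by → counts.
K [19:55, 21:30] → after → no.
Q [11:40, 18:25] → overlapped-by → counts.
R [06:35, 12:55] → overlaps → counts.
U [09:55, 15:15] → overlapped-by → counts.
W [15:05, 20:45] → overlapped-by → counts.
Total: 8.

8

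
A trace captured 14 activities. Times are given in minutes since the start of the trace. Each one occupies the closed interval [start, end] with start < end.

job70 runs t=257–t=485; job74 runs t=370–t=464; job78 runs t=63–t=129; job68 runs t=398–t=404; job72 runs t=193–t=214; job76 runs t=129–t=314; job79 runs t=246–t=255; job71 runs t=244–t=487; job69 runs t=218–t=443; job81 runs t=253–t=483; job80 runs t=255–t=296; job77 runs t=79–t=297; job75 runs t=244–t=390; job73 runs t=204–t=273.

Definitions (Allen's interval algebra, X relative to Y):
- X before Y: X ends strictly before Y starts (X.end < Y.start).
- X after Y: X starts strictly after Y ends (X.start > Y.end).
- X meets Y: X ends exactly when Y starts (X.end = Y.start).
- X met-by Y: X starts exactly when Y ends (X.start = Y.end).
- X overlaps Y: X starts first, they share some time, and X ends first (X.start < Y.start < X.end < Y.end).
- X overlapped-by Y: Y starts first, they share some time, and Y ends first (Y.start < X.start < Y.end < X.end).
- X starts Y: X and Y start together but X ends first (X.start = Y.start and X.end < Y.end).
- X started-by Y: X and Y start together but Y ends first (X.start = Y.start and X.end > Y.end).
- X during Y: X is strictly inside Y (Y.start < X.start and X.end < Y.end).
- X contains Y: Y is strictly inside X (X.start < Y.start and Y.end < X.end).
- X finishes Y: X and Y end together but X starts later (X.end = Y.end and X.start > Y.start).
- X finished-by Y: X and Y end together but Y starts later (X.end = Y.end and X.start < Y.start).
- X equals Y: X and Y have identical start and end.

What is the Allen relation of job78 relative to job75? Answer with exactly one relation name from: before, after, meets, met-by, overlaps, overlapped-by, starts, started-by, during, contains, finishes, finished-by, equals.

job78 = [t=63, t=129]; job75 = [t=244, t=390].
Compare endpoints: job78.start < job75.start, job78.start < job75.end, job78.end < job75.start, job78.end < job75.end.
That pattern is 'before'.

before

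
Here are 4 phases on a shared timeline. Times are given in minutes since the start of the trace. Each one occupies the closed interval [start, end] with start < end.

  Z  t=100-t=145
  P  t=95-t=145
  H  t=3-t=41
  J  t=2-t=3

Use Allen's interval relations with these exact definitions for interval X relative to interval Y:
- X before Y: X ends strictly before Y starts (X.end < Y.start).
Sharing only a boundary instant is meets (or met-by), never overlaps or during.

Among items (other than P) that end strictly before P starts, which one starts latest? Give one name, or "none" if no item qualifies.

Target P = [t=95, t=145].
H [t=3, t=41] → before → candidate.
J [t=2, t=3] → before → candidate.
Z [t=100, t=145] → finishes → excluded.
Among candidates, latest start is t=3 → H.

H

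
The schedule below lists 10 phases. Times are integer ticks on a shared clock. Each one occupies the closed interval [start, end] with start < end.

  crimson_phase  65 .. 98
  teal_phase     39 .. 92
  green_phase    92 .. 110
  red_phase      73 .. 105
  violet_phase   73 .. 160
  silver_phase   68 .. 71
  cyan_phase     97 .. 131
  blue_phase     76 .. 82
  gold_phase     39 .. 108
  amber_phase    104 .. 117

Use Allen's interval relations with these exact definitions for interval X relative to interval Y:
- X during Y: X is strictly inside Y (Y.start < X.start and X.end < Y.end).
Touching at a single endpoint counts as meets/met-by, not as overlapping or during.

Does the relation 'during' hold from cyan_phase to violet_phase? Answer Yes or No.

cyan_phase = [97, 131], violet_phase = [73, 160].
Actual relation of cyan_phase to violet_phase: during.
Asked whether 'during' holds → Yes.

Yes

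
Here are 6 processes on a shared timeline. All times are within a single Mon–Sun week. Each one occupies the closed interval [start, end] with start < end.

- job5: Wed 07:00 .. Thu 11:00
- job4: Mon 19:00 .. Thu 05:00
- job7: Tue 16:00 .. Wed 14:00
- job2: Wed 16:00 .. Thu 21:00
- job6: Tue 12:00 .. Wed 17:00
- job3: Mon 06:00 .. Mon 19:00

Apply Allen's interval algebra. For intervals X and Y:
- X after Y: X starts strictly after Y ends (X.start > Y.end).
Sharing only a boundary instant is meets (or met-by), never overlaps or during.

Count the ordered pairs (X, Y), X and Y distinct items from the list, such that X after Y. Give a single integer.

5

Checking all 30 ordered pairs for relation 'after'; matching pairs in alphabetical order:
(job2, job3): job2 after job3 ✓
(job2, job7): job2 after job7 ✓
(job5, job3): job5 after job3 ✓
(job6, job3): job6 after job3 ✓
(job7, job3): job7 after job3 ✓
Count: 5.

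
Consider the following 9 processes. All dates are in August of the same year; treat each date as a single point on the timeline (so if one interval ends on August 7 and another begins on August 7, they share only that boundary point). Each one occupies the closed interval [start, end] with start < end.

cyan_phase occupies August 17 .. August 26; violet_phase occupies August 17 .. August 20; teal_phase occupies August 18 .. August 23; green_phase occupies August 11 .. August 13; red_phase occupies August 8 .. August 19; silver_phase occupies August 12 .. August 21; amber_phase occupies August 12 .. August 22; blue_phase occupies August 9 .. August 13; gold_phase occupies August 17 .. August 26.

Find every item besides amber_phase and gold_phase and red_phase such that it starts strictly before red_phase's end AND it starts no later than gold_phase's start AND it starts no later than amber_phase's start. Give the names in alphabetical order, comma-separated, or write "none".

blue_phase, green_phase, silver_phase

Conditions: its start is strictly before red_phase's end (X.start < August 19) AND its start is no later than gold_phase's start (X.start <= August 17) AND its start is no later than amber_phase's start (X.start <= August 12).
blue_phase: start August 9 < August 19? ✓; start August 9 <= August 17? ✓; start August 9 <= August 12? ✓ → yes.
cyan_phase: start August 17 < August 19? ✓; start August 17 <= August 17? ✓; start August 17 <= August 12? ✗ → no.
green_phase: start August 11 < August 19? ✓; start August 11 <= August 17? ✓; start August 11 <= August 12? ✓ → yes.
silver_phase: start August 12 < August 19? ✓; start August 12 <= August 17? ✓; start August 12 <= August 12? ✓ → yes.
teal_phase: start August 18 < August 19? ✓; start August 18 <= August 17? ✗; start August 18 <= August 12? ✗ → no.
violet_phase: start August 17 < August 19? ✓; start August 17 <= August 17? ✓; start August 17 <= August 12? ✗ → no.
Result: blue_phase, green_phase, silver_phase.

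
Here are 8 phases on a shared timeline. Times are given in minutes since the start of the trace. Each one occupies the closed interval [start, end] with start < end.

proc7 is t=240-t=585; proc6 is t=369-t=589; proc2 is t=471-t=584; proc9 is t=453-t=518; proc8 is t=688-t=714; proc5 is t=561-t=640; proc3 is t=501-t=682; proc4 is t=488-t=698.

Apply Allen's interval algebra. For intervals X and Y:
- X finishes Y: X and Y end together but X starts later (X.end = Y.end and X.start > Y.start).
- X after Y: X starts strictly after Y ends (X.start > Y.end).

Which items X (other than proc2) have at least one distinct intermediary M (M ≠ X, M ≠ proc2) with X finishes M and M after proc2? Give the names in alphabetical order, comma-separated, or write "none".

Target proc2 = [t=471, t=584].
Intermediaries M with M after proc2: proc8.
Via proc8 — items with X finishes proc8: none.
Union: none.

none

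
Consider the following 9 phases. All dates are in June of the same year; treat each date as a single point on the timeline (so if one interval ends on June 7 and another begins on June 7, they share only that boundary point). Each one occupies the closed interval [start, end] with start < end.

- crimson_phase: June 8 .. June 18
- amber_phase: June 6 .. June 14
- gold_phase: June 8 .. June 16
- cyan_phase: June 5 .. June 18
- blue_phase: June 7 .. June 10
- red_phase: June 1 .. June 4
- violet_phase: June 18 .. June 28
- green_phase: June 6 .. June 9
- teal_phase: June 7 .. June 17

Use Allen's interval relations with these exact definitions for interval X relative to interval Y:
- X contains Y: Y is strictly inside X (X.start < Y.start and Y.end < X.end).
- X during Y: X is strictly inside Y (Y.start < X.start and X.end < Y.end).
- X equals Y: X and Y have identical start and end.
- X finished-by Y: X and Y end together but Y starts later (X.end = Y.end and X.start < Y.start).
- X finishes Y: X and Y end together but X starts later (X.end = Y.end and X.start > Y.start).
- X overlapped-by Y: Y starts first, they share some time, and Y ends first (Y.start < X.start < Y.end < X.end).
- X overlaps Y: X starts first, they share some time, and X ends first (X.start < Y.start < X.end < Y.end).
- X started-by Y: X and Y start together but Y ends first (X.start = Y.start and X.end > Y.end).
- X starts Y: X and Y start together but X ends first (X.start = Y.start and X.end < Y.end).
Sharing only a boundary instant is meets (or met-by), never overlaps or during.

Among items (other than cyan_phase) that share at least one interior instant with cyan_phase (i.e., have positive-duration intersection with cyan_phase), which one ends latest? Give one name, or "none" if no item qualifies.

Target cyan_phase = [June 5, June 18].
amber_phase [June 6, June 14] → during → candidate.
blue_phase [June 7, June 10] → during → candidate.
crimson_phase [June 8, June 18] → finishes → candidate.
gold_phase [June 8, June 16] → during → candidate.
green_phase [June 6, June 9] → during → candidate.
red_phase [June 1, June 4] → before → excluded.
teal_phase [June 7, June 17] → during → candidate.
violet_phase [June 18, June 28] → met-by → excluded.
Among candidates, latest end is June 18 → crimson_phase.

crimson_phase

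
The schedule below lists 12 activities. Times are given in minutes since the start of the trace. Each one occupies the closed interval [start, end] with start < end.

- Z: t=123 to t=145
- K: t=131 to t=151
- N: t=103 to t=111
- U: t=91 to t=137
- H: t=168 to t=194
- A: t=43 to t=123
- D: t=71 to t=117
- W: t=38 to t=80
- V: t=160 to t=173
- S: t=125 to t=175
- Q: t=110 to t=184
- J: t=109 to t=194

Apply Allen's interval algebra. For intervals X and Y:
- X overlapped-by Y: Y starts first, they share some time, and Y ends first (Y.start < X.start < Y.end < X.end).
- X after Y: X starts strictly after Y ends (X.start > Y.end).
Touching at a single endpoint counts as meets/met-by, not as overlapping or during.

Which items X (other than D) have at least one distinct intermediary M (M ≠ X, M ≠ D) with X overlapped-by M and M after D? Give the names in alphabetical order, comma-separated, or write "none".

H, K, S

Target D = [t=71, t=117].
Intermediaries M with M after D: H, K, S, V, Z.
Via H — items with X overlapped-by H: none.
Via K — items with X overlapped-by K: none.
Via S — items with X overlapped-by S: H.
Via V — items with X overlapped-by V: H.
Via Z — items with X overlapped-by Z: K, S.
Union: H, K, S.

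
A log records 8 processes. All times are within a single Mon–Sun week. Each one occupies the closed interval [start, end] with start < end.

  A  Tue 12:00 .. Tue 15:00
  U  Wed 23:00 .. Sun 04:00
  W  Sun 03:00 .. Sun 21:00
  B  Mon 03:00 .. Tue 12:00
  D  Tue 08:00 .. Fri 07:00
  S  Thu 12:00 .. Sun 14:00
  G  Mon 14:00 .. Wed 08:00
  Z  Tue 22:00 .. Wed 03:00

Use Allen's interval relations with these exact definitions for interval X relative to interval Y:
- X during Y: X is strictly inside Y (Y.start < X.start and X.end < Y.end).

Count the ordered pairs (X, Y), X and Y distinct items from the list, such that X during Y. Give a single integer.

4

Checking all 56 ordered pairs for relation 'during'; matching pairs in alphabetical order:
(A, D): A during D ✓
(A, G): A during G ✓
(Z, D): Z during D ✓
(Z, G): Z during G ✓
Count: 4.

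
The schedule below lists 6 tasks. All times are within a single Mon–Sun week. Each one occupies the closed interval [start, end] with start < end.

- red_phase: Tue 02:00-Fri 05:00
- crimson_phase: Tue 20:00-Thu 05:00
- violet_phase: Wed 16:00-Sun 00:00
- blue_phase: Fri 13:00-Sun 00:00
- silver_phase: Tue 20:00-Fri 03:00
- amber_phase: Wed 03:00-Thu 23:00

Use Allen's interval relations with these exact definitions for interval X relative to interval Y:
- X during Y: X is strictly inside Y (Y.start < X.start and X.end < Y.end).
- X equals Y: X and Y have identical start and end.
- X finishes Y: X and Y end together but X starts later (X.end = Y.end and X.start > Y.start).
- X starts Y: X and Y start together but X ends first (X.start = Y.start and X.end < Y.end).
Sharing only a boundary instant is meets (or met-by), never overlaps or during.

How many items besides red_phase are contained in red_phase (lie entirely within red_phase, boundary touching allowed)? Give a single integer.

3

Target red_phase = [Tue 02:00, Fri 05:00].
amber_phase [Wed 03:00, Thu 23:00] → during → counts.
blue_phase [Fri 13:00, Sun 00:00] → after → no.
crimson_phase [Tue 20:00, Thu 05:00] → during → counts.
silver_phase [Tue 20:00, Fri 03:00] → during → counts.
violet_phase [Wed 16:00, Sun 00:00] → overlapped-by → no.
Total: 3.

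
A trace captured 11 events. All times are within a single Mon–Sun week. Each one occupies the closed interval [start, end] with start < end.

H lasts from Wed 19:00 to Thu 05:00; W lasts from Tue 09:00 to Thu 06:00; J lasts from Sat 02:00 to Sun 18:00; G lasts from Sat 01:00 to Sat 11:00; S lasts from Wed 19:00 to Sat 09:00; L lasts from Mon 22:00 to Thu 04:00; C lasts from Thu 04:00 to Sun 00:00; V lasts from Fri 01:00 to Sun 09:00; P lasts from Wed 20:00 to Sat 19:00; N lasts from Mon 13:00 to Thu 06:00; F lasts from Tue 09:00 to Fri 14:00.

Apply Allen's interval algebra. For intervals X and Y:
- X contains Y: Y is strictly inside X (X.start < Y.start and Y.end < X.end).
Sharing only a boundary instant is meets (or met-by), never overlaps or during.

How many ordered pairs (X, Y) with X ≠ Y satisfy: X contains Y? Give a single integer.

Checking all 110 ordered pairs for relation 'contains'; matching pairs in alphabetical order:
(C, G): C contains G ✓
(F, H): F contains H ✓
(N, H): N contains H ✓
(N, L): N contains L ✓
(P, G): P contains G ✓
(V, G): V contains G ✓
(W, H): W contains H ✓
Count: 7.

7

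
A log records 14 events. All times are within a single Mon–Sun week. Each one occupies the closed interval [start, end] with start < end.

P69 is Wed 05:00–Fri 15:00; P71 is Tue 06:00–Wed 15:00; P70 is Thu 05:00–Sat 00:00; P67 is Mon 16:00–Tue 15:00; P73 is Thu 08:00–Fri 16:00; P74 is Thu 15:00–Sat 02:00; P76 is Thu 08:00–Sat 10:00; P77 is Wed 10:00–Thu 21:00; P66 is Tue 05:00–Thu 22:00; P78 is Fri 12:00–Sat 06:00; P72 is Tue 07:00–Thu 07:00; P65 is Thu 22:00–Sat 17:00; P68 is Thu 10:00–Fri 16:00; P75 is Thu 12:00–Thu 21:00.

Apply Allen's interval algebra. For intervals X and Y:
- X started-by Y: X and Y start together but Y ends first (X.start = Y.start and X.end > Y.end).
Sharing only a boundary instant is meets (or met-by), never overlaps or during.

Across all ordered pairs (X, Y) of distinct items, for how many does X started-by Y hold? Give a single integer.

Checking all 182 ordered pairs for relation 'started-by'; matching pairs in alphabetical order:
(P76, P73): P76 started-by P73 ✓
Count: 1.

1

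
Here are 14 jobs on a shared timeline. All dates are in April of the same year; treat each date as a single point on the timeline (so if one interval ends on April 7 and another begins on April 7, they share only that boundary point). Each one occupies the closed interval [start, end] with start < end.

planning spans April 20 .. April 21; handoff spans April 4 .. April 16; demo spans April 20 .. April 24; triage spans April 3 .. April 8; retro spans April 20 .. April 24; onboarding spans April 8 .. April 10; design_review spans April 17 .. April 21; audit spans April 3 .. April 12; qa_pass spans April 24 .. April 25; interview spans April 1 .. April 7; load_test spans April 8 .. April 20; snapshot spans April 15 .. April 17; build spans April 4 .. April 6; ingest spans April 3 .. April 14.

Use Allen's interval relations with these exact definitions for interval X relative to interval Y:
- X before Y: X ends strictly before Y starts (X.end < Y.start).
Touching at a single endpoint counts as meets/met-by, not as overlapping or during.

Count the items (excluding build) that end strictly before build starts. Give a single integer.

0

Target build = [April 4, April 6].
audit [April 3, April 12] → contains → no.
demo [April 20, April 24] → after → no.
design_review [April 17, April 21] → after → no.
handoff [April 4, April 16] → started-by → no.
ingest [April 3, April 14] → contains → no.
interview [April 1, April 7] → contains → no.
load_test [April 8, April 20] → after → no.
onboarding [April 8, April 10] → after → no.
planning [April 20, April 21] → after → no.
qa_pass [April 24, April 25] → after → no.
retro [April 20, April 24] → after → no.
snapshot [April 15, April 17] → after → no.
triage [April 3, April 8] → contains → no.
Total: 0.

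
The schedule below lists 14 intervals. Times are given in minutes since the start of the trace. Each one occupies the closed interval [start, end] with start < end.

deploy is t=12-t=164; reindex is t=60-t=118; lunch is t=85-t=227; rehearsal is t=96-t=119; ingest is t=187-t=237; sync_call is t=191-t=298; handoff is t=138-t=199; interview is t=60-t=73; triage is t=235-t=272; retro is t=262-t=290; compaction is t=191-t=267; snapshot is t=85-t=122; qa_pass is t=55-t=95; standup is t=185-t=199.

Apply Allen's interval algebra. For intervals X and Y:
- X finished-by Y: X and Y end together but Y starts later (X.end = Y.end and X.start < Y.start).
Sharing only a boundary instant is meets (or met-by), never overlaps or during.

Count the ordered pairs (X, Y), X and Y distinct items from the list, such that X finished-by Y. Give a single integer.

1

Checking all 182 ordered pairs for relation 'finished-by'; matching pairs in alphabetical order:
(handoff, standup): handoff finished-by standup ✓
Count: 1.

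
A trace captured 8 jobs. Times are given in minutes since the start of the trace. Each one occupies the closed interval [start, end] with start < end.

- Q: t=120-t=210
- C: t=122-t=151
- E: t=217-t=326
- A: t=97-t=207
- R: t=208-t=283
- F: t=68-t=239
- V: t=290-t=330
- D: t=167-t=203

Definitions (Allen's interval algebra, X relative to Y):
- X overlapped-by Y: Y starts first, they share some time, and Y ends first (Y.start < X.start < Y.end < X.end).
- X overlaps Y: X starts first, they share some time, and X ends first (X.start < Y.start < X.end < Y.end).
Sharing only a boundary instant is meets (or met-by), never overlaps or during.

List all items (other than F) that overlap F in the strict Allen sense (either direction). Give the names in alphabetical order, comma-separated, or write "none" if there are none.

Target F = [t=68, t=239].
A [t=97, t=207] → during → no.
C [t=122, t=151] → during → no.
D [t=167, t=203] → during → no.
E [t=217, t=326] → overlapped-by → yes.
Q [t=120, t=210] → during → no.
R [t=208, t=283] → overlapped-by → yes.
V [t=290, t=330] → after → no.
Result: E, R.

E, R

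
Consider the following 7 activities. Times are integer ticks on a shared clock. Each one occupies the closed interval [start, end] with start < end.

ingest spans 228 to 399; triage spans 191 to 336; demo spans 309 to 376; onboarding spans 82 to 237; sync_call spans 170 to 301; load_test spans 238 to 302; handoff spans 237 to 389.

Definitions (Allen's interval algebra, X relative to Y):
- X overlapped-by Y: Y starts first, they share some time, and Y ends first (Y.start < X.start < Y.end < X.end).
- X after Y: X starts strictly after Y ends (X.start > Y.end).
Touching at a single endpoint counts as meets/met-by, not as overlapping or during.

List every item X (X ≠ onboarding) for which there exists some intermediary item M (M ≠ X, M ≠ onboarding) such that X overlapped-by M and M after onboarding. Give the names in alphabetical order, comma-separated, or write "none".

none

Target onboarding = [82, 237].
Intermediaries M with M after onboarding: demo, load_test.
Via demo — items with X overlapped-by demo: none.
Via load_test — items with X overlapped-by load_test: none.
Union: none.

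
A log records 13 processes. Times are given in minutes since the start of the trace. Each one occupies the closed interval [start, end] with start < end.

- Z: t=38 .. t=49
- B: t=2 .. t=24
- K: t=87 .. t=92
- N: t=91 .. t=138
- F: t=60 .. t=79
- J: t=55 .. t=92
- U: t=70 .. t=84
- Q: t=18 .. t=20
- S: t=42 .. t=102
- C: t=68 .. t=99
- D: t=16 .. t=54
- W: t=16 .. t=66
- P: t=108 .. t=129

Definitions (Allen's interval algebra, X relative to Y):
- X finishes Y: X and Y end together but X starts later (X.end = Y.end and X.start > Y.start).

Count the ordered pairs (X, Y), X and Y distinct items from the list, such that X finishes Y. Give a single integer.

Checking all 156 ordered pairs for relation 'finishes'; matching pairs in alphabetical order:
(K, J): K finishes J ✓
Count: 1.

1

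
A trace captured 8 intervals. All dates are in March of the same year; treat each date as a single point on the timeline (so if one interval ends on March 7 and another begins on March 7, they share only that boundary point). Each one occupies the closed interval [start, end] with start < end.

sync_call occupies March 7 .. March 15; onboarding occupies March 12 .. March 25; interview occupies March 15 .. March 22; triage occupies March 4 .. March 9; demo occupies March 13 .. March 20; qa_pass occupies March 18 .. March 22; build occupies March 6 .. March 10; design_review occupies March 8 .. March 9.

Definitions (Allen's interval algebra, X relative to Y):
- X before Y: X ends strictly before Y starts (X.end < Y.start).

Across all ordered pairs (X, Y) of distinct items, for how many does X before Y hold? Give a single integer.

13

Checking all 56 ordered pairs for relation 'before'; matching pairs in alphabetical order:
(build, demo): build before demo ✓
(build, interview): build before interview ✓
(build, onboarding): build before onboarding ✓
(build, qa_pass): build before qa_pass ✓
(design_review, demo): design_review before demo ✓
(design_review, interview): design_review before interview ✓
(design_review, onboarding): design_review before onboarding ✓
(design_review, qa_pass): design_review before qa_pass ✓
(sync_call, qa_pass): sync_call before qa_pass ✓
(triage, demo): triage before demo ✓
(triage, interview): triage before interview ✓
(triage, onboarding): triage before onboarding ✓
(triage, qa_pass): triage before qa_pass ✓
Count: 13.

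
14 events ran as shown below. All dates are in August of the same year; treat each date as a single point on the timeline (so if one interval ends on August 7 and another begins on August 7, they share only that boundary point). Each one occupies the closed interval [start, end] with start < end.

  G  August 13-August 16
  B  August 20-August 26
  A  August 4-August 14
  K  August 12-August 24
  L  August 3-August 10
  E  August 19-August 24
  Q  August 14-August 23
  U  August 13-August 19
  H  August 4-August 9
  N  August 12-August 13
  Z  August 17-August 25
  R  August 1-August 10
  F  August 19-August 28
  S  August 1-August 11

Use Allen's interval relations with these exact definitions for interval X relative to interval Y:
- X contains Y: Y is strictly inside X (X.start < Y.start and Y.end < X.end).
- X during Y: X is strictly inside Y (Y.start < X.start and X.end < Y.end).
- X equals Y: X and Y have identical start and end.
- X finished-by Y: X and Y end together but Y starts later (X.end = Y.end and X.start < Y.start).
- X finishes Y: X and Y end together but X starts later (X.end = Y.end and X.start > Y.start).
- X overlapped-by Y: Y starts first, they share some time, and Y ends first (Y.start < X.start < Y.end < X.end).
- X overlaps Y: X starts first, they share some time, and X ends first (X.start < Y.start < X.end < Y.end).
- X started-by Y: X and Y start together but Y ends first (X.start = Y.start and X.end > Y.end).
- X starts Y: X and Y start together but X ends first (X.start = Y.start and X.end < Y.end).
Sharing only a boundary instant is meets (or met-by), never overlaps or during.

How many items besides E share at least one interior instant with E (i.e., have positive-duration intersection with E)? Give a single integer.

Target E = [August 19, August 24].
A [August 4, August 14] → before → no.
B [August 20, August 26] → overlapped-by → counts.
F [August 19, August 28] → started-by → counts.
G [August 13, August 16] → before → no.
H [August 4, August 9] → before → no.
K [August 12, August 24] → finished-by → counts.
L [August 3, August 10] → before → no.
N [August 12, August 13] → before → no.
Q [August 14, August 23] → overlaps → counts.
R [August 1, August 10] → before → no.
S [August 1, August 11] → before → no.
U [August 13, August 19] → meets → no.
Z [August 17, August 25] → contains → counts.
Total: 5.

5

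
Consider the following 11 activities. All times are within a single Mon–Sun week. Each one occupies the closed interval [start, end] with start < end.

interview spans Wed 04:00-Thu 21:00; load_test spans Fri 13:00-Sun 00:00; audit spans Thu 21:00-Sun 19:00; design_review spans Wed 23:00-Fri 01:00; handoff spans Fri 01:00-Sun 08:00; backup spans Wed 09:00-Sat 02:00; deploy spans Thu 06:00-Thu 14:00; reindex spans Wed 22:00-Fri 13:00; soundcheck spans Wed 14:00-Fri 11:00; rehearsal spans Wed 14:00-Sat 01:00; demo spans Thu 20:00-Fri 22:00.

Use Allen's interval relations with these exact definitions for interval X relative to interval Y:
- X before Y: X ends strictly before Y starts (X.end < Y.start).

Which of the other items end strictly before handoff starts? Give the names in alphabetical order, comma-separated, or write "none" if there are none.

Target handoff = [Fri 01:00, Sun 08:00].
audit [Thu 21:00, Sun 19:00] → contains → no.
backup [Wed 09:00, Sat 02:00] → overlaps → no.
demo [Thu 20:00, Fri 22:00] → overlaps → no.
deploy [Thu 06:00, Thu 14:00] → before → yes.
design_review [Wed 23:00, Fri 01:00] → meets → no.
interview [Wed 04:00, Thu 21:00] → before → yes.
load_test [Fri 13:00, Sun 00:00] → during → no.
rehearsal [Wed 14:00, Sat 01:00] → overlaps → no.
reindex [Wed 22:00, Fri 13:00] → overlaps → no.
soundcheck [Wed 14:00, Fri 11:00] → overlaps → no.
Result: deploy, interview.

deploy, interview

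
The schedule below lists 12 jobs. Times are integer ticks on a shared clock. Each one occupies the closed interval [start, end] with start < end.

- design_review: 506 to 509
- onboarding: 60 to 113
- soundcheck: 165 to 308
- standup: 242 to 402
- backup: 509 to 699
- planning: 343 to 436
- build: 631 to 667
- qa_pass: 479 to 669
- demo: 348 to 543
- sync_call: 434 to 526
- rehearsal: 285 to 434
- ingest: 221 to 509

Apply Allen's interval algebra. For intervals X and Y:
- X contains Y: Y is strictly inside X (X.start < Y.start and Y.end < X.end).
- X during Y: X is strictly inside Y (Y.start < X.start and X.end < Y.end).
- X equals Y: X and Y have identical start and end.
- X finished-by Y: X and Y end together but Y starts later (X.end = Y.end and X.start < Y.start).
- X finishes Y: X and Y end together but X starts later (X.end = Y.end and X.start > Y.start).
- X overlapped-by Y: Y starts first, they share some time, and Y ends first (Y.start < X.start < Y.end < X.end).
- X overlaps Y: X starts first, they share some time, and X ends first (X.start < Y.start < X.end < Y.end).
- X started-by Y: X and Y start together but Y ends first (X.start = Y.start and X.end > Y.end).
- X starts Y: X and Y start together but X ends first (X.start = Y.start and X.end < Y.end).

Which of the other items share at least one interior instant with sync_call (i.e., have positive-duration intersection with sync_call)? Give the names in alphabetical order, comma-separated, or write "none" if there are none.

backup, demo, design_review, ingest, planning, qa_pass

Target sync_call = [434, 526].
backup [509, 699] → overlapped-by → yes.
build [631, 667] → after → no.
demo [348, 543] → contains → yes.
design_review [506, 509] → during → yes.
ingest [221, 509] → overlaps → yes.
onboarding [60, 113] → before → no.
planning [343, 436] → overlaps → yes.
qa_pass [479, 669] → overlapped-by → yes.
rehearsal [285, 434] → meets → no.
soundcheck [165, 308] → before → no.
standup [242, 402] → before → no.
Result: backup, demo, design_review, ingest, planning, qa_pass.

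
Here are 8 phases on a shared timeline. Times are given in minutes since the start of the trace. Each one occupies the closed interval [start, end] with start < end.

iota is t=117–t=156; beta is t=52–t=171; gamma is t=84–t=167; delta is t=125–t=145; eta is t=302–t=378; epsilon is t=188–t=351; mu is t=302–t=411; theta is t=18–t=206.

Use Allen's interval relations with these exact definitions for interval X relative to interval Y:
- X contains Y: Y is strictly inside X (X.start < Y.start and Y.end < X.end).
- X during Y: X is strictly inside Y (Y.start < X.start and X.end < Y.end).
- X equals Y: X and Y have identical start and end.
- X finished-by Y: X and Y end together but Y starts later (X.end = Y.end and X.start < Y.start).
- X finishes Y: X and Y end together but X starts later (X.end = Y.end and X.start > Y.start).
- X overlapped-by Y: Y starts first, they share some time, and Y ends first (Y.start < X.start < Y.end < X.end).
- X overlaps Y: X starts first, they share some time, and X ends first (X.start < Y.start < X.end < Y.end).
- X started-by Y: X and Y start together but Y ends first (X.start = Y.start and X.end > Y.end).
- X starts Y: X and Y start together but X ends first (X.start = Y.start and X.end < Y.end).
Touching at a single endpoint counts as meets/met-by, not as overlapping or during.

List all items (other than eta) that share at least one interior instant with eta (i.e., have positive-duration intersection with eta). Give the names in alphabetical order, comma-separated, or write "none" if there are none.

epsilon, mu

Target eta = [t=302, t=378].
beta [t=52, t=171] → before → no.
delta [t=125, t=145] → before → no.
epsilon [t=188, t=351] → overlaps → yes.
gamma [t=84, t=167] → before → no.
iota [t=117, t=156] → before → no.
mu [t=302, t=411] → started-by → yes.
theta [t=18, t=206] → before → no.
Result: epsilon, mu.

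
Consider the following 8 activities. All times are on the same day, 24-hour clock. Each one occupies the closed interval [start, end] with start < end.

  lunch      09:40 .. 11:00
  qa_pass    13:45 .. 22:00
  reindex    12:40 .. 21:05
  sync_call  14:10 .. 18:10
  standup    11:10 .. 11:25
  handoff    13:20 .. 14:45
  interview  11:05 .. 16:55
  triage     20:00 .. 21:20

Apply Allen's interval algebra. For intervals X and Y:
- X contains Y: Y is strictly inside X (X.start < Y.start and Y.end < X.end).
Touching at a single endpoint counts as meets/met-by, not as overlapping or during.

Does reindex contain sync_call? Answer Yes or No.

reindex = [12:40, 21:05], sync_call = [14:10, 18:10].
Actual relation of reindex to sync_call: contains.
Asked whether 'contains' holds → Yes.

Yes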